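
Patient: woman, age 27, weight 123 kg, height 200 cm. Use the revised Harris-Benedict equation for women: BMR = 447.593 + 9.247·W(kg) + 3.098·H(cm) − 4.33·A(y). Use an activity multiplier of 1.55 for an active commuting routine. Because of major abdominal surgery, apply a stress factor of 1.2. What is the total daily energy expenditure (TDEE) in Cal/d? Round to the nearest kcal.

Harris-Benedict: BMR = 447.593 + 9.247(123) + 3.098(200) − 4.33(27) = 2087.664 kcal/day.
TEE = BMR × activity factor = 2087.664 × 1.55 = 3235.8792 kcal/day.
Apply stress factor: 3235.8792 × 1.2 = 3883.055 kcal/day.

3883 Cal/d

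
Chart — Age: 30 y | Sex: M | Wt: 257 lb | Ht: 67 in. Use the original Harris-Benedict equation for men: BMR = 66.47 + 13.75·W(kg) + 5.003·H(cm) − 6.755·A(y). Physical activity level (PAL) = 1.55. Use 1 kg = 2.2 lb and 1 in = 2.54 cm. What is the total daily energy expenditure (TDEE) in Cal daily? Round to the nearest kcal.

Convert to metric: weight = 257 ÷ 2.2 = 116.8182 kg; height = 67 × 2.54 = 170.18 cm.
Harris-Benedict: BMR = 66.47 + 13.75(116.8182) + 5.003(170.18) − 6.755(30) = 2321.4805 kcal/day.
TEE = BMR × activity factor = 2321.4805 × 1.55 = 3598.2948 kcal/day.

3598 Cal daily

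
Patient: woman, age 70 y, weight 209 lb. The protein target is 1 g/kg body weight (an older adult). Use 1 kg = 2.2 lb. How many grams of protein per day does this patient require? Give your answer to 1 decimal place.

Weight in kg = 209 ÷ 2.2 = 95 kg.
Protein = 1 g/kg × 95 kg = 95 g/day.

95.0 g/day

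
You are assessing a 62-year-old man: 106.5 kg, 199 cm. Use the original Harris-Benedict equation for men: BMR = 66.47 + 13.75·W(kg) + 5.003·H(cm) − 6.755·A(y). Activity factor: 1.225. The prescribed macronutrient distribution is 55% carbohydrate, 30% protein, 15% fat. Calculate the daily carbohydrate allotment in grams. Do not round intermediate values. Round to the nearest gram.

Harris-Benedict: BMR = 66.47 + 13.75(106.5) + 5.003(199) − 6.755(62) = 2107.632 kcal/day.
TEE = 2107.632 × 1.225 = 2581.8492 kcal/day.
Carbohydrate energy = 55% × 2581.8492 = 1420.0171 kcal.
Carbohydrate = 1420.0171 ÷ 4 kcal/g = 355.0043 g.

355 g/day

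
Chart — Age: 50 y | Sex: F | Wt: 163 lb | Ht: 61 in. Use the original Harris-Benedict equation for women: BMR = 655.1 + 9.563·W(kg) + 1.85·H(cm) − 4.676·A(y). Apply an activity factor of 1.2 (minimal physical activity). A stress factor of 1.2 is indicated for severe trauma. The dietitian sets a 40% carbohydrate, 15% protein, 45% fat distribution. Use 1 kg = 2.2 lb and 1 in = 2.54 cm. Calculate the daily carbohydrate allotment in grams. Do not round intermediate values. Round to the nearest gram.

Convert to metric: weight = 163 ÷ 2.2 = 74.0909 kg; height = 61 × 2.54 = 154.94 cm.
Harris-Benedict: BMR = 655.1 + 9.563(74.0909) + 1.85(154.94) − 4.676(50) = 1416.4704 kcal/day.
TEE = 1416.4704 × 1.2 = 1699.7644 kcal/day.
With stress factor 1.2: 1699.7644 × 1.2 = 2039.7173 kcal/day.
Carbohydrate energy = 40% × 2039.7173 = 815.8869 kcal.
Carbohydrate = 815.8869 ÷ 4 kcal/g = 203.9717 g.

204 g/day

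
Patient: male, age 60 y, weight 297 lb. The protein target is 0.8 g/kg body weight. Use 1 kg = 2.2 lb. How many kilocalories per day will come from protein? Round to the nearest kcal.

432 kcal/day

Weight in kg = 297 ÷ 2.2 = 135 kg.
Protein = 0.8 g/kg × 135 kg = 108 g/day.
Protein energy = 108 g × 4 kcal/g = 432 kcal/day.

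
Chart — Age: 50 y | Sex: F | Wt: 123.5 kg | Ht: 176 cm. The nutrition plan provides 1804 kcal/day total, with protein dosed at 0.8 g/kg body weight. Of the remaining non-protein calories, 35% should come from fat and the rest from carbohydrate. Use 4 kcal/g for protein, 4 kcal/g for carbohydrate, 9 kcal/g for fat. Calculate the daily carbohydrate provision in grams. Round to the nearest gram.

Protein = 0.8 × 123.5 = 98.8 g → 98.8 × 4 = 395.2 kcal.
Non-protein calories = 1804 − 395.2 = 1408.8 kcal.
Fat: 35% × 1408.8 = 493.08 kcal; carbohydrate: 915.72 kcal.
Carbohydrate: 915.72 kcal ÷ 4 kcal/g = 228.93 g.

229 g/day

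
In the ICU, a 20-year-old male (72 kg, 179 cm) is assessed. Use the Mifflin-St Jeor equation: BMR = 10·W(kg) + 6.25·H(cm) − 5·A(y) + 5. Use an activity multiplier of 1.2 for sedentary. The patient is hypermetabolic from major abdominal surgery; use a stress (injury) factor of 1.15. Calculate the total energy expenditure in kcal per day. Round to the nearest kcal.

2406 kcal per day

Mifflin-St Jeor (male): BMR = 10(72) + 6.25(179) − 5(20) + 5 = 720 + 1118.75 − 100 + 5 = 1743.75 kcal/day.
TEE = BMR × activity factor = 1743.75 × 1.2 = 2092.5 kcal/day.
Apply stress factor: 2092.5 × 1.15 = 2406.375 kcal/day.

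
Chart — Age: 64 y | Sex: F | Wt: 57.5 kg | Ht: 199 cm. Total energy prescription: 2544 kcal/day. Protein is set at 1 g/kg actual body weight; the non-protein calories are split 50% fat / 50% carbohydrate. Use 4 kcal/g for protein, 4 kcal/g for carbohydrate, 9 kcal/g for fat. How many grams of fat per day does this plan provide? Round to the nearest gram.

129 g/day

Protein = 1 × 57.5 = 57.5 g → 57.5 × 4 = 230 kcal.
Non-protein calories = 2544 − 230 = 2314 kcal.
Fat: 50% × 2314 = 1157 kcal; carbohydrate: 1157 kcal.
Fat: 1157 kcal ÷ 9 kcal/g = 128.5556 g.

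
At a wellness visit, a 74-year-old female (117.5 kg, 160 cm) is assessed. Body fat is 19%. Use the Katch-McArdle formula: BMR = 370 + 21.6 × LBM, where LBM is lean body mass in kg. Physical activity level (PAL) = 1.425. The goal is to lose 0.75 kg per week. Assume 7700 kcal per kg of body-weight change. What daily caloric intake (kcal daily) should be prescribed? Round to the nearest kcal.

2632 kcal daily

LBM = 117.5 × (1 − 0.19) = 95.175 kg. Katch-McArdle: BMR = 370 + 21.6 × 95.175 = 2425.78 kcal/day.
TEE = 2425.78 × 1.425 = 3456.7365 kcal/day.
Required daily deficit = 0.75 × 7700 ÷ 7 = 825 kcal/day.
Target intake = 3456.7365 − 825 = 2631.7365 kcal/day.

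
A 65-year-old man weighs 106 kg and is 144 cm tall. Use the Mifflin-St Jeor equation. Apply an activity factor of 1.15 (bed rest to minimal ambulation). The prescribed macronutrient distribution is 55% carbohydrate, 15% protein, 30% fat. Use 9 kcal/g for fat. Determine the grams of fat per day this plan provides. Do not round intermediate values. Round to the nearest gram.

63 g/day

Mifflin-St Jeor (male): BMR = 10(106) + 6.25(144) − 5(65) + 5 = 1060 + 900 − 325 + 5 = 1640 kcal/day.
TEE = 1640 × 1.15 = 1886 kcal/day.
Fat energy = 30% × 1886 = 565.8 kcal.
Fat = 565.8 ÷ 9 kcal/g = 62.8667 g.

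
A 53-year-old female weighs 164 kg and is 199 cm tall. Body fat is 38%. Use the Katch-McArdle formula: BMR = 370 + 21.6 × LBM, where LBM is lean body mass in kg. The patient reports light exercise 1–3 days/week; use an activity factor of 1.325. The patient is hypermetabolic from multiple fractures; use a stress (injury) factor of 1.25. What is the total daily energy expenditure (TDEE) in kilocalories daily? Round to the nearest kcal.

4250 kilocalories daily

LBM = 164 × (1 − 0.38) = 101.68 kg. Katch-McArdle: BMR = 370 + 21.6 × 101.68 = 2566.288 kcal/day.
TEE = BMR × activity factor = 2566.288 × 1.325 = 3400.3316 kcal/day.
Apply stress factor: 3400.3316 × 1.25 = 4250.4145 kcal/day.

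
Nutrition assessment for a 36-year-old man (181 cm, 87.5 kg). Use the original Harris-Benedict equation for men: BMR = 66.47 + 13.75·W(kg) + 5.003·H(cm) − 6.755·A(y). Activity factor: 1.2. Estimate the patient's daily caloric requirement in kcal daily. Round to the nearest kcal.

Harris-Benedict: BMR = 66.47 + 13.75(87.5) + 5.003(181) − 6.755(36) = 1931.958 kcal/day.
TEE = BMR × activity factor = 1931.958 × 1.2 = 2318.3496 kcal/day.

2318 kcal daily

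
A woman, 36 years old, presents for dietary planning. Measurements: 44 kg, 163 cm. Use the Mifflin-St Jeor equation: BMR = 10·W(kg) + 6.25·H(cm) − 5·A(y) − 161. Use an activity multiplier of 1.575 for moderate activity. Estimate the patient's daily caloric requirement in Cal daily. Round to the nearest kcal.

1760 Cal daily

Mifflin-St Jeor (female): BMR = 10(44) + 6.25(163) − 5(36) − 161 = 440 + 1018.75 − 180 − 161 = 1117.75 kcal/day.
TEE = BMR × activity factor = 1117.75 × 1.575 = 1760.4563 kcal/day.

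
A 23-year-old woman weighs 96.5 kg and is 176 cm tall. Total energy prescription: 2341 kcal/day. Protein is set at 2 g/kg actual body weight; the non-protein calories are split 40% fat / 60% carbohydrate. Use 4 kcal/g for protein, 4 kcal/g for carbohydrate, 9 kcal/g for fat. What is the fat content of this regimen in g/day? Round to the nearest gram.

70 g/day

Protein = 2 × 96.5 = 193 g → 193 × 4 = 772 kcal.
Non-protein calories = 2341 − 772 = 1569 kcal.
Fat: 40% × 1569 = 627.6 kcal; carbohydrate: 941.4 kcal.
Fat: 627.6 kcal ÷ 9 kcal/g = 69.7333 g.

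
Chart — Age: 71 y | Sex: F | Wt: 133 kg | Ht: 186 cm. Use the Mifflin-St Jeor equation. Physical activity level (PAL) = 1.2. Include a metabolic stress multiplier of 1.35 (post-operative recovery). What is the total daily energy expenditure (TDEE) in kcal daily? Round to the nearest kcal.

Mifflin-St Jeor (female): BMR = 10(133) + 6.25(186) − 5(71) − 161 = 1330 + 1162.5 − 355 − 161 = 1976.5 kcal/day.
TEE = BMR × activity factor = 1976.5 × 1.2 = 2371.8 kcal/day.
Apply stress factor: 2371.8 × 1.35 = 3201.93 kcal/day.

3202 kcal daily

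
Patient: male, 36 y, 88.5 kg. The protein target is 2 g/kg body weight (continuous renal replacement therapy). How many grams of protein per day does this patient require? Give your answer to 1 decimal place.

177.0 g/day

Protein = 2 g/kg × 88.5 kg = 177 g/day.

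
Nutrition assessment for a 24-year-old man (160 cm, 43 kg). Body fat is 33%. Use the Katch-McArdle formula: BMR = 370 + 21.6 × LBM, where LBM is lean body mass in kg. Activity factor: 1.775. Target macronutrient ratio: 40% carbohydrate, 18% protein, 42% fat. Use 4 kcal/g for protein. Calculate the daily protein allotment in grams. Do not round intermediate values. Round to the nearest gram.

79 g/day

LBM = 43 × (1 − 0.33) = 28.81 kg. Katch-McArdle: BMR = 370 + 21.6 × 28.81 = 992.296 kcal/day.
TEE = 992.296 × 1.775 = 1761.3254 kcal/day.
Protein energy = 18% × 1761.3254 = 317.0386 kcal.
Protein = 317.0386 ÷ 4 kcal/g = 79.2596 g.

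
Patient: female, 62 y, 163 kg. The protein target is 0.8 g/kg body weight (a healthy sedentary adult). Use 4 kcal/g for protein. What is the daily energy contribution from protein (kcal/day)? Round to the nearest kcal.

522 kcal/day

Protein = 0.8 g/kg × 163 kg = 130.4 g/day.
Protein energy = 130.4 g × 4 kcal/g = 521.6 kcal/day.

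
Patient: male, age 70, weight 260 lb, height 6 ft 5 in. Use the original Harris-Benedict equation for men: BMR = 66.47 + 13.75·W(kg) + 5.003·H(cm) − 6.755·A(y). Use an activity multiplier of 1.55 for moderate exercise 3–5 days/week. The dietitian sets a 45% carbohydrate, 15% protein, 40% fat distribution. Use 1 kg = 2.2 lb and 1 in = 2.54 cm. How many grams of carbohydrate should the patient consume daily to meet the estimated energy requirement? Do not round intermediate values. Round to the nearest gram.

Convert to metric: weight = 260 ÷ 2.2 = 118.1818 kg; height = (6×12 + 5) × 2.54 = 77 × 2.54 = 195.58 cm.
Harris-Benedict: BMR = 66.47 + 13.75(118.1818) + 5.003(195.58) − 6.755(70) = 2197.1067 kcal/day.
TEE = 2197.1067 × 1.55 = 3405.5154 kcal/day.
Carbohydrate energy = 45% × 3405.5154 = 1532.482 kcal.
Carbohydrate = 1532.482 ÷ 4 kcal/g = 383.1205 g.

383 g/day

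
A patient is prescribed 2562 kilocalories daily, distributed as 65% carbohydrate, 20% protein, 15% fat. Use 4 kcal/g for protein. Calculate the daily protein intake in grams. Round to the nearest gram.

Protein energy = 20% × 2562 = 512.4 kcal.
At 4 kcal/g: 512.4 ÷ 4 = 128.1 g.

128 g/day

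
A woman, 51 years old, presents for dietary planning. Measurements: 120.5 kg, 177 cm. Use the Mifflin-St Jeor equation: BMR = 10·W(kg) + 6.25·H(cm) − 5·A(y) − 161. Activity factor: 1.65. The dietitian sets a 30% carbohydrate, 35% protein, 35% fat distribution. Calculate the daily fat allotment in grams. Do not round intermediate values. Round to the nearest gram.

Mifflin-St Jeor (female): BMR = 10(120.5) + 6.25(177) − 5(51) − 161 = 1205 + 1106.25 − 255 − 161 = 1895.25 kcal/day.
TEE = 1895.25 × 1.65 = 3127.1625 kcal/day.
Fat energy = 35% × 3127.1625 = 1094.5069 kcal.
Fat = 1094.5069 ÷ 9 kcal/g = 121.6119 g.

122 g/day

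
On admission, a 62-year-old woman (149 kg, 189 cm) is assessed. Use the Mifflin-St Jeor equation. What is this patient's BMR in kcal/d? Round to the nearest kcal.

2200 kcal/d

Mifflin-St Jeor (female): BMR = 10(149) + 6.25(189) − 5(62) − 161 = 1490 + 1181.25 − 310 − 161 = 2200.25 kcal/day.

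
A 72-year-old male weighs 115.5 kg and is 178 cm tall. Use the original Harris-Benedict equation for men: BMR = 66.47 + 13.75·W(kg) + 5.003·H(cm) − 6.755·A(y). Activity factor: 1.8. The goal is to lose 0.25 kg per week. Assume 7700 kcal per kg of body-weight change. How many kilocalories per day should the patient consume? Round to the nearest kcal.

Harris-Benedict: BMR = 66.47 + 13.75(115.5) + 5.003(178) − 6.755(72) = 2058.769 kcal/day.
TEE = 2058.769 × 1.8 = 3705.7842 kcal/day.
Required daily deficit = 0.25 × 7700 ÷ 7 = 275 kcal/day.
Target intake = 3705.7842 − 275 = 3430.7842 kcal/day.

3431 kilocalories per day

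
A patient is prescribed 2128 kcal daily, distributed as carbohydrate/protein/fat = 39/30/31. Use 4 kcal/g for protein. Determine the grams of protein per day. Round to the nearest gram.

Protein energy = 30% × 2128 = 638.4 kcal.
At 4 kcal/g: 638.4 ÷ 4 = 159.6 g.

160 g/day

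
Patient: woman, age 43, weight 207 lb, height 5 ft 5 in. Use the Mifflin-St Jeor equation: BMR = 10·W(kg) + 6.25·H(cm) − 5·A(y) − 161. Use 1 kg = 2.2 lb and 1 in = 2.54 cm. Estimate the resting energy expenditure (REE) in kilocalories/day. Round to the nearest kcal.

1597 kilocalories/day

Convert to metric: weight = 207 ÷ 2.2 = 94.0909 kg; height = (5×12 + 5) × 2.54 = 65 × 2.54 = 165.1 cm.
Mifflin-St Jeor (female): BMR = 10(94.0909) + 6.25(165.1) − 5(43) − 161 = 940.9091 + 1031.875 − 215 − 161 = 1596.7841 kcal/day.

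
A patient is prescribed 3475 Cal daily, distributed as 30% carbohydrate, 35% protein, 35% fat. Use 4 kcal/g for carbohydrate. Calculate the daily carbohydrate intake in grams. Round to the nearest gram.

261 g/day

Carbohydrate energy = 30% × 3475 = 1042.5 kcal.
At 4 kcal/g: 1042.5 ÷ 4 = 260.625 g.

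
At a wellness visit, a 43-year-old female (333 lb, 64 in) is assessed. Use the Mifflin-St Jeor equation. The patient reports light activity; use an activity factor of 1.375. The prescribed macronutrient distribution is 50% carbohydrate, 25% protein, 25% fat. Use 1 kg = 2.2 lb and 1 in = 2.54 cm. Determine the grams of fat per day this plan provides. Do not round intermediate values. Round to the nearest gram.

82 g/day

Convert to metric: weight = 333 ÷ 2.2 = 151.3636 kg; height = 64 × 2.54 = 162.56 cm.
Mifflin-St Jeor (female): BMR = 10(151.3636) + 6.25(162.56) − 5(43) − 161 = 1513.6364 + 1016 − 215 − 161 = 2153.6364 kcal/day.
TEE = 2153.6364 × 1.375 = 2961.25 kcal/day.
Fat energy = 25% × 2961.25 = 740.3125 kcal.
Fat = 740.3125 ÷ 9 kcal/g = 82.2569 g.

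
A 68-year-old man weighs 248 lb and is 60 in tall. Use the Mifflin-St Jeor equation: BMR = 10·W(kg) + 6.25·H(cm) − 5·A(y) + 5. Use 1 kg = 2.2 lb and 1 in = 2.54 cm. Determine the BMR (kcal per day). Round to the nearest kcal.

1745 kcal per day

Convert to metric: weight = 248 ÷ 2.2 = 112.7273 kg; height = 60 × 2.54 = 152.4 cm.
Mifflin-St Jeor (male): BMR = 10(112.7273) + 6.25(152.4) − 5(68) + 5 = 1127.2727 + 952.5 − 340 + 5 = 1744.7727 kcal/day.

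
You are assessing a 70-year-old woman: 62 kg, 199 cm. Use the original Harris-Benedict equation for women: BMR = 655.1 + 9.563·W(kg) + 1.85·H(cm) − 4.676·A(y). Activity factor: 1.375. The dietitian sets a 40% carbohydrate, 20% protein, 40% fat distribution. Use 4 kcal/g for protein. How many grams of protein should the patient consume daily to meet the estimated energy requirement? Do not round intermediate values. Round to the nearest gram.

89 g/day

Harris-Benedict: BMR = 655.1 + 9.563(62) + 1.85(199) − 4.676(70) = 1288.836 kcal/day.
TEE = 1288.836 × 1.375 = 1772.1495 kcal/day.
Protein energy = 20% × 1772.1495 = 354.4299 kcal.
Protein = 354.4299 ÷ 4 kcal/g = 88.6075 g.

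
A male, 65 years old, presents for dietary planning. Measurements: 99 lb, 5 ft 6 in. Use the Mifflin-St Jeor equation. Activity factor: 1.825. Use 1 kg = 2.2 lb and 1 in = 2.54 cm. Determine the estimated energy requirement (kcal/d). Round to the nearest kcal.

Convert to metric: weight = 99 ÷ 2.2 = 45 kg; height = (5×12 + 6) × 2.54 = 66 × 2.54 = 167.64 cm.
Mifflin-St Jeor (male): BMR = 10(45) + 6.25(167.64) − 5(65) + 5 = 450 + 1047.75 − 325 + 5 = 1177.75 kcal/day.
TEE = BMR × activity factor = 1177.75 × 1.825 = 2149.3938 kcal/day.

2149 kcal/d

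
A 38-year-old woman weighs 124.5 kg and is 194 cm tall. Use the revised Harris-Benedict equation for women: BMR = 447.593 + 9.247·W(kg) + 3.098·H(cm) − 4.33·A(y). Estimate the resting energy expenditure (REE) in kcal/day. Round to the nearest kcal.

2035 kcal/day

Harris-Benedict: BMR = 447.593 + 9.247(124.5) + 3.098(194) − 4.33(38) = 2035.3165 kcal/day.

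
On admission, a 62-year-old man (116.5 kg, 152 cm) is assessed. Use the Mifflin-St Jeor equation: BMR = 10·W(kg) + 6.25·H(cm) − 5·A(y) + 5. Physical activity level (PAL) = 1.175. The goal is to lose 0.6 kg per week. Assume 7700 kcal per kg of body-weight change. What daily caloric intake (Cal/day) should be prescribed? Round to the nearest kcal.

Mifflin-St Jeor (male): BMR = 10(116.5) + 6.25(152) − 5(62) + 5 = 1165 + 950 − 310 + 5 = 1810 kcal/day.
TEE = 1810 × 1.175 = 2126.75 kcal/day.
Required daily deficit = 0.6 × 7700 ÷ 7 = 660 kcal/day.
Target intake = 2126.75 − 660 = 1466.75 kcal/day.

1467 Cal/day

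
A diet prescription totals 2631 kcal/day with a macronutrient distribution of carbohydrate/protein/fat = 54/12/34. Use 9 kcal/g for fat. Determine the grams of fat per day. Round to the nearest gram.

99 g/day

Fat energy = 34% × 2631 = 894.54 kcal.
At 9 kcal/g: 894.54 ÷ 9 = 99.3933 g.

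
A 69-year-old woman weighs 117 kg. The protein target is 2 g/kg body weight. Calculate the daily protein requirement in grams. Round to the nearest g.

234 g/day

Protein = 2 g/kg × 117 kg = 234 g/day.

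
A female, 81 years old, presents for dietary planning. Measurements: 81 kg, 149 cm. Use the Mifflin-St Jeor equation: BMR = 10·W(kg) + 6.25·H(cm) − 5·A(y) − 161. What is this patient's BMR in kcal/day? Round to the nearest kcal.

Mifflin-St Jeor (female): BMR = 10(81) + 6.25(149) − 5(81) − 161 = 810 + 931.25 − 405 − 161 = 1175.25 kcal/day.

1175 kcal/day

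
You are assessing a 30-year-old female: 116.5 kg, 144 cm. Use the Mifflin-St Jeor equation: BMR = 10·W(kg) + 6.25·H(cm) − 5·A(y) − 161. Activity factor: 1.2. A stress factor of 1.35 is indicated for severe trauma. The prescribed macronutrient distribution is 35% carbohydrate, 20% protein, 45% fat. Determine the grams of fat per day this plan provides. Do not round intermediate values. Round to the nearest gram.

142 g/day

Mifflin-St Jeor (female): BMR = 10(116.5) + 6.25(144) − 5(30) − 161 = 1165 + 900 − 150 − 161 = 1754 kcal/day.
TEE = 1754 × 1.2 = 2104.8 kcal/day.
With stress factor 1.35: 2104.8 × 1.35 = 2841.48 kcal/day.
Fat energy = 45% × 2841.48 = 1278.666 kcal.
Fat = 1278.666 ÷ 9 kcal/g = 142.074 g.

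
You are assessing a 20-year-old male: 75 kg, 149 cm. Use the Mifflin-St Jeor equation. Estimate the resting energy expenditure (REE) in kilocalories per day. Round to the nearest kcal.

1586 kilocalories per day

Mifflin-St Jeor (male): BMR = 10(75) + 6.25(149) − 5(20) + 5 = 750 + 931.25 − 100 + 5 = 1586.25 kcal/day.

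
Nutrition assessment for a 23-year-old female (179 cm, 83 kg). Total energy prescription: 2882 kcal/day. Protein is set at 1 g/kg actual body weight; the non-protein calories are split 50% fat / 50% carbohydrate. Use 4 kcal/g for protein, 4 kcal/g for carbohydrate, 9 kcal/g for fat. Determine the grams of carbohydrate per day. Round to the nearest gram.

319 g/day

Protein = 1 × 83 = 83 g → 83 × 4 = 332 kcal.
Non-protein calories = 2882 − 332 = 2550 kcal.
Fat: 50% × 2550 = 1275 kcal; carbohydrate: 1275 kcal.
Carbohydrate: 1275 kcal ÷ 4 kcal/g = 318.75 g.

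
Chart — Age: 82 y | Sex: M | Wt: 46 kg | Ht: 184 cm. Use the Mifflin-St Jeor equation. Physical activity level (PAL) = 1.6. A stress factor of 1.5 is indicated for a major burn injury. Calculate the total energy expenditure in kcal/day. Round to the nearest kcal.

2892 kcal/day

Mifflin-St Jeor (male): BMR = 10(46) + 6.25(184) − 5(82) + 5 = 460 + 1150 − 410 + 5 = 1205 kcal/day.
TEE = BMR × activity factor = 1205 × 1.6 = 1928 kcal/day.
Apply stress factor: 1928 × 1.5 = 2892 kcal/day.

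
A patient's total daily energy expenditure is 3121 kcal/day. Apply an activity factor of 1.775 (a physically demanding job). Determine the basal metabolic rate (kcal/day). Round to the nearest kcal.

BMR = TEE ÷ activity factor = 3121 ÷ 1.775 = 1758.3099 kcal/day.

1758 kcal/day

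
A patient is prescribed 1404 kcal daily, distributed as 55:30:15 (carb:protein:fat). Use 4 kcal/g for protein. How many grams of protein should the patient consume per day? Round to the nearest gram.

105 g/day

Protein energy = 30% × 1404 = 421.2 kcal.
At 4 kcal/g: 421.2 ÷ 4 = 105.3 g.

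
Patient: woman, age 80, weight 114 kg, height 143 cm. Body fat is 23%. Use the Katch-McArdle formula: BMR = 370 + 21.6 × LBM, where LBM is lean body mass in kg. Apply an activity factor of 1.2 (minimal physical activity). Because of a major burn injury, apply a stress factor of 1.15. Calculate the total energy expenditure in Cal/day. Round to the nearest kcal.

3127 Cal/day

LBM = 114 × (1 − 0.23) = 87.78 kg. Katch-McArdle: BMR = 370 + 21.6 × 87.78 = 2266.048 kcal/day.
TEE = BMR × activity factor = 2266.048 × 1.2 = 2719.2576 kcal/day.
Apply stress factor: 2719.2576 × 1.15 = 3127.1462 kcal/day.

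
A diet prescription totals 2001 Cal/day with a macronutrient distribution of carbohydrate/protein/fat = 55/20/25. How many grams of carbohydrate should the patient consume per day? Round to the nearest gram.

275 g/day

Carbohydrate energy = 55% × 2001 = 1100.55 kcal.
At 4 kcal/g: 1100.55 ÷ 4 = 275.1375 g.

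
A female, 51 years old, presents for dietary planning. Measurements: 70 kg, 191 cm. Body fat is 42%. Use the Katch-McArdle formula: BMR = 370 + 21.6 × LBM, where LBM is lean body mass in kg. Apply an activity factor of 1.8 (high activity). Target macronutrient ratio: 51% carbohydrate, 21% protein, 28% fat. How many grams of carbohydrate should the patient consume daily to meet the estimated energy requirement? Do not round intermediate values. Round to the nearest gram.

286 g/day

LBM = 70 × (1 − 0.42) = 40.6 kg. Katch-McArdle: BMR = 370 + 21.6 × 40.6 = 1246.96 kcal/day.
TEE = 1246.96 × 1.8 = 2244.528 kcal/day.
Carbohydrate energy = 51% × 2244.528 = 1144.7093 kcal.
Carbohydrate = 1144.7093 ÷ 4 kcal/g = 286.1773 g.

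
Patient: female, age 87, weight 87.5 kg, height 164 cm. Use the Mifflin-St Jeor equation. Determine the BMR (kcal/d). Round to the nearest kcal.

Mifflin-St Jeor (female): BMR = 10(87.5) + 6.25(164) − 5(87) − 161 = 875 + 1025 − 435 − 161 = 1304 kcal/day.

1304 kcal/d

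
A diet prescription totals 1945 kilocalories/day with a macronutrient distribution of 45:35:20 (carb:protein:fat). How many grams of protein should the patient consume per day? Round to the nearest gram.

170 g/day

Protein energy = 35% × 1945 = 680.75 kcal.
At 4 kcal/g: 680.75 ÷ 4 = 170.1875 g.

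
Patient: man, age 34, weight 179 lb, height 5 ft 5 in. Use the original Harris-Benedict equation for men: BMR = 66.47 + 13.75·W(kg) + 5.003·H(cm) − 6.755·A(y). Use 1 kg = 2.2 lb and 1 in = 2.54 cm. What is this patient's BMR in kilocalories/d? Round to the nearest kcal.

Convert to metric: weight = 179 ÷ 2.2 = 81.3636 kg; height = (5×12 + 5) × 2.54 = 65 × 2.54 = 165.1 cm.
Harris-Benedict: BMR = 66.47 + 13.75(81.3636) + 5.003(165.1) − 6.755(34) = 1781.5453 kcal/day.

1782 kilocalories/d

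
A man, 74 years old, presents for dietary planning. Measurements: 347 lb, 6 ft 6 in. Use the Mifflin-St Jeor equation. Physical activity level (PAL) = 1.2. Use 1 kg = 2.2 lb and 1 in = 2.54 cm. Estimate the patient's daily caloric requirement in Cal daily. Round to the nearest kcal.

Convert to metric: weight = 347 ÷ 2.2 = 157.7273 kg; height = (6×12 + 6) × 2.54 = 78 × 2.54 = 198.12 cm.
Mifflin-St Jeor (male): BMR = 10(157.7273) + 6.25(198.12) − 5(74) + 5 = 1577.2727 + 1238.25 − 370 + 5 = 2450.5227 kcal/day.
TEE = BMR × activity factor = 2450.5227 × 1.2 = 2940.6273 kcal/day.

2941 Cal daily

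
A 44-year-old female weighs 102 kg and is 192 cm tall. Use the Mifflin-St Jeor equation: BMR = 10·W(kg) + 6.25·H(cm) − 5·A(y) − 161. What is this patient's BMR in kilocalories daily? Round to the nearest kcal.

Mifflin-St Jeor (female): BMR = 10(102) + 6.25(192) − 5(44) − 161 = 1020 + 1200 − 220 − 161 = 1839 kcal/day.

1839 kilocalories daily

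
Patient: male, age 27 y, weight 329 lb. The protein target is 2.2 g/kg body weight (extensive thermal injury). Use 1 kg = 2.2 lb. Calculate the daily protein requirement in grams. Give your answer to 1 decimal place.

329.0 g/day

Weight in kg = 329 ÷ 2.2 = 149.5455 kg.
Protein = 2.2 g/kg × 149.5455 kg = 329 g/day.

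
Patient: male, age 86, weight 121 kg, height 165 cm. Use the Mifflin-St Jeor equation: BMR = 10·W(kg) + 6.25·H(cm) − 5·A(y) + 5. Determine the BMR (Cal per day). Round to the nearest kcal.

1816 Cal per day

Mifflin-St Jeor (male): BMR = 10(121) + 6.25(165) − 5(86) + 5 = 1210 + 1031.25 − 430 + 5 = 1816.25 kcal/day.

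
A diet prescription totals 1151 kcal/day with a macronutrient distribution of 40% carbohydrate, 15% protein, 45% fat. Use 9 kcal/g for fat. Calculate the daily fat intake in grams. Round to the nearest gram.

58 g/day

Fat energy = 45% × 1151 = 517.95 kcal.
At 9 kcal/g: 517.95 ÷ 9 = 57.55 g.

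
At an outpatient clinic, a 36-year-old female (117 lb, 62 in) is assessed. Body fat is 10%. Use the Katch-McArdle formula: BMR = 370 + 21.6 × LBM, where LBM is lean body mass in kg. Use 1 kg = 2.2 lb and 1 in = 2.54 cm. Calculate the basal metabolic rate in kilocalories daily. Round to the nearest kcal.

Convert to metric: weight = 117 ÷ 2.2 = 53.1818 kg; height = 62 × 2.54 = 157.48 cm.
LBM = 53.1818 × (1 − 0.1) = 47.8636 kg. Katch-McArdle: BMR = 370 + 21.6 × 47.8636 = 1403.8545 kcal/day.

1404 kilocalories daily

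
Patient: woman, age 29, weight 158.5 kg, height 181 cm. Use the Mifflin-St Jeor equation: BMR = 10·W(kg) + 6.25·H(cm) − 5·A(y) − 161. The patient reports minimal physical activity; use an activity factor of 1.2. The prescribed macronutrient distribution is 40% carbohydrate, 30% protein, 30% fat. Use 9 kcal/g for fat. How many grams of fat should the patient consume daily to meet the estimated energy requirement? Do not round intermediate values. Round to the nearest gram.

96 g/day

Mifflin-St Jeor (female): BMR = 10(158.5) + 6.25(181) − 5(29) − 161 = 1585 + 1131.25 − 145 − 161 = 2410.25 kcal/day.
TEE = 2410.25 × 1.2 = 2892.3 kcal/day.
Fat energy = 30% × 2892.3 = 867.69 kcal.
Fat = 867.69 ÷ 9 kcal/g = 96.41 g.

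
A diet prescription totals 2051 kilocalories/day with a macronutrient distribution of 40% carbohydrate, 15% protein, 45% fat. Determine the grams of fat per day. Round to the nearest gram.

Fat energy = 45% × 2051 = 922.95 kcal.
At 9 kcal/g: 922.95 ÷ 9 = 102.55 g.

103 g/day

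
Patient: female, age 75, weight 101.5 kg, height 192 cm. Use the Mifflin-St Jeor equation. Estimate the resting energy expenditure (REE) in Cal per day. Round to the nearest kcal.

Mifflin-St Jeor (female): BMR = 10(101.5) + 6.25(192) − 5(75) − 161 = 1015 + 1200 − 375 − 161 = 1679 kcal/day.

1679 Cal per day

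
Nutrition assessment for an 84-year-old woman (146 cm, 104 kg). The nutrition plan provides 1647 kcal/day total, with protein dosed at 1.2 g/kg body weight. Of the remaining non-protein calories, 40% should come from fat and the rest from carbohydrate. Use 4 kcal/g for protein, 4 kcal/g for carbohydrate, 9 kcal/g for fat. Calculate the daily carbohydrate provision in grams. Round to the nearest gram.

172 g/day

Protein = 1.2 × 104 = 124.8 g → 124.8 × 4 = 499.2 kcal.
Non-protein calories = 1647 − 499.2 = 1147.8 kcal.
Fat: 40% × 1147.8 = 459.12 kcal; carbohydrate: 688.68 kcal.
Carbohydrate: 688.68 kcal ÷ 4 kcal/g = 172.17 g.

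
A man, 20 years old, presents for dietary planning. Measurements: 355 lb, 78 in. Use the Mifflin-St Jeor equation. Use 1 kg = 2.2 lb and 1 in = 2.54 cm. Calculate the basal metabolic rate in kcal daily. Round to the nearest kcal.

Convert to metric: weight = 355 ÷ 2.2 = 161.3636 kg; height = 78 × 2.54 = 198.12 cm.
Mifflin-St Jeor (male): BMR = 10(161.3636) + 6.25(198.12) − 5(20) + 5 = 1613.6364 + 1238.25 − 100 + 5 = 2756.8864 kcal/day.

2757 kcal daily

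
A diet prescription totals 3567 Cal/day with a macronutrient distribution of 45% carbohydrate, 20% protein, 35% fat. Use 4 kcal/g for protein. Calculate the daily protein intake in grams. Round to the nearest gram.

Protein energy = 20% × 3567 = 713.4 kcal.
At 4 kcal/g: 713.4 ÷ 4 = 178.35 g.

178 g/day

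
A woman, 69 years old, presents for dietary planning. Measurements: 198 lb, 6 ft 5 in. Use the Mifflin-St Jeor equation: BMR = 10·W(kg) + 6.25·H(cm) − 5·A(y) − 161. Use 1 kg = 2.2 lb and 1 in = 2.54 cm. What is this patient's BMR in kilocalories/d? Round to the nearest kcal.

1616 kilocalories/d

Convert to metric: weight = 198 ÷ 2.2 = 90 kg; height = (6×12 + 5) × 2.54 = 77 × 2.54 = 195.58 cm.
Mifflin-St Jeor (female): BMR = 10(90) + 6.25(195.58) − 5(69) − 161 = 900 + 1222.375 − 345 − 161 = 1616.375 kcal/day.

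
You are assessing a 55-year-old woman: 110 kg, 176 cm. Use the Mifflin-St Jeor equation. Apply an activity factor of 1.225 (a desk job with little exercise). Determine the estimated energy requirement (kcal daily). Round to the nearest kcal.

Mifflin-St Jeor (female): BMR = 10(110) + 6.25(176) − 5(55) − 161 = 1100 + 1100 − 275 − 161 = 1764 kcal/day.
TEE = BMR × activity factor = 1764 × 1.225 = 2160.9 kcal/day.

2161 kcal daily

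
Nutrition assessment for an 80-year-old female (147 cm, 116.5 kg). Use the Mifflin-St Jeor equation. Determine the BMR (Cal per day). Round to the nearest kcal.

1523 Cal per day

Mifflin-St Jeor (female): BMR = 10(116.5) + 6.25(147) − 5(80) − 161 = 1165 + 918.75 − 400 − 161 = 1522.75 kcal/day.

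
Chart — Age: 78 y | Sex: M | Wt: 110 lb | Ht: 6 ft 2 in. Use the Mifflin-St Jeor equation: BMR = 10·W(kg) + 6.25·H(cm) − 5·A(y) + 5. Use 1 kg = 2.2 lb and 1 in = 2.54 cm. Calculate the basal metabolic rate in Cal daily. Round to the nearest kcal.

1290 Cal daily

Convert to metric: weight = 110 ÷ 2.2 = 50 kg; height = (6×12 + 2) × 2.54 = 74 × 2.54 = 187.96 cm.
Mifflin-St Jeor (male): BMR = 10(50) + 6.25(187.96) − 5(78) + 5 = 500 + 1174.75 − 390 + 5 = 1289.75 kcal/day.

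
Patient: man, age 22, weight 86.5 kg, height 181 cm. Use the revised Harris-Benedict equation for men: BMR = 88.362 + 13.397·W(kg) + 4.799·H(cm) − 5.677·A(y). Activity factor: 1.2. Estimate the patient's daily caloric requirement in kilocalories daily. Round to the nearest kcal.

2389 kilocalories daily

Harris-Benedict: BMR = 88.362 + 13.397(86.5) + 4.799(181) − 5.677(22) = 1990.9275 kcal/day.
TEE = BMR × activity factor = 1990.9275 × 1.2 = 2389.113 kcal/day.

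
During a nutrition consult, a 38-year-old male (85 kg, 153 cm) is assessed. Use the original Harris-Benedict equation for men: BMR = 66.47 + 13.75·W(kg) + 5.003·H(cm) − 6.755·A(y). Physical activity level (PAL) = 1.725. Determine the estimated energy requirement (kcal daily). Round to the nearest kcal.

3008 kcal daily

Harris-Benedict: BMR = 66.47 + 13.75(85) + 5.003(153) − 6.755(38) = 1743.989 kcal/day.
TEE = BMR × activity factor = 1743.989 × 1.725 = 3008.381 kcal/day.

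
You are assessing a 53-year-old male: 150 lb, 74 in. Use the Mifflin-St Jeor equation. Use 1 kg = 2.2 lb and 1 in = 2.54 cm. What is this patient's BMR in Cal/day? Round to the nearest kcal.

Convert to metric: weight = 150 ÷ 2.2 = 68.1818 kg; height = 74 × 2.54 = 187.96 cm.
Mifflin-St Jeor (male): BMR = 10(68.1818) + 6.25(187.96) − 5(53) + 5 = 681.8182 + 1174.75 − 265 + 5 = 1596.5682 kcal/day.

1597 Cal/day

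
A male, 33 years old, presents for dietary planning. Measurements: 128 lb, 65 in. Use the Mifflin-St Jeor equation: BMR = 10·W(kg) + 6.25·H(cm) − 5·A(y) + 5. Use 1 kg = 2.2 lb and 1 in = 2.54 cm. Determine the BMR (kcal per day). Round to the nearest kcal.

Convert to metric: weight = 128 ÷ 2.2 = 58.1818 kg; height = 65 × 2.54 = 165.1 cm.
Mifflin-St Jeor (male): BMR = 10(58.1818) + 6.25(165.1) − 5(33) + 5 = 581.8182 + 1031.875 − 165 + 5 = 1453.6932 kcal/day.

1454 kcal per day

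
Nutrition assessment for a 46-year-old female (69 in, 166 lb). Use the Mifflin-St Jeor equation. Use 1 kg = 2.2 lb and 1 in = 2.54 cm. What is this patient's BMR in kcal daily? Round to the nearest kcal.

1459 kcal daily

Convert to metric: weight = 166 ÷ 2.2 = 75.4545 kg; height = 69 × 2.54 = 175.26 cm.
Mifflin-St Jeor (female): BMR = 10(75.4545) + 6.25(175.26) − 5(46) − 161 = 754.5455 + 1095.375 − 230 − 161 = 1458.9205 kcal/day.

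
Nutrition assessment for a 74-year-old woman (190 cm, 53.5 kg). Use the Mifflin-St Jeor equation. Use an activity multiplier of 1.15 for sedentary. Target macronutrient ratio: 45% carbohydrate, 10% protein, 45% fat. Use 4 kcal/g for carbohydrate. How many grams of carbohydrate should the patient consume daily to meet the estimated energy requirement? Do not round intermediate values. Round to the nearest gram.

154 g/day

Mifflin-St Jeor (female): BMR = 10(53.5) + 6.25(190) − 5(74) − 161 = 535 + 1187.5 − 370 − 161 = 1191.5 kcal/day.
TEE = 1191.5 × 1.15 = 1370.225 kcal/day.
Carbohydrate energy = 45% × 1370.225 = 616.6013 kcal.
Carbohydrate = 616.6013 ÷ 4 kcal/g = 154.1503 g.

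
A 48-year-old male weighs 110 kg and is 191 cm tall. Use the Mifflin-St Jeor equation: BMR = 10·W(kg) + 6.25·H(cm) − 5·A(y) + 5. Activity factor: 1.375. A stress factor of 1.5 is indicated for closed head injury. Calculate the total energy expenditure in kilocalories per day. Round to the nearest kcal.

4246 kilocalories per day

Mifflin-St Jeor (male): BMR = 10(110) + 6.25(191) − 5(48) + 5 = 1100 + 1193.75 − 240 + 5 = 2058.75 kcal/day.
TEE = BMR × activity factor = 2058.75 × 1.375 = 2830.7813 kcal/day.
Apply stress factor: 2830.7813 × 1.5 = 4246.1719 kcal/day.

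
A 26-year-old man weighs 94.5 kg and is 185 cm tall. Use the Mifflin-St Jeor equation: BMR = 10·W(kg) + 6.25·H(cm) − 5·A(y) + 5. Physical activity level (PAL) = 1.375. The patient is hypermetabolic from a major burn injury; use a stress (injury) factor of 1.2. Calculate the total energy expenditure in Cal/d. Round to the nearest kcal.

Mifflin-St Jeor (male): BMR = 10(94.5) + 6.25(185) − 5(26) + 5 = 945 + 1156.25 − 130 + 5 = 1976.25 kcal/day.
TEE = BMR × activity factor = 1976.25 × 1.375 = 2717.3438 kcal/day.
Apply stress factor: 2717.3438 × 1.2 = 3260.8125 kcal/day.

3261 Cal/d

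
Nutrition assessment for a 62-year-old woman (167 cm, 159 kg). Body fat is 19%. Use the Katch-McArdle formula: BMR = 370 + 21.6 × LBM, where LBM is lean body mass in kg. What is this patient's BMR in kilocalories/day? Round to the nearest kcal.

LBM = 159 × (1 − 0.19) = 128.79 kg. Katch-McArdle: BMR = 370 + 21.6 × 128.79 = 3151.864 kcal/day.

3152 kilocalories/day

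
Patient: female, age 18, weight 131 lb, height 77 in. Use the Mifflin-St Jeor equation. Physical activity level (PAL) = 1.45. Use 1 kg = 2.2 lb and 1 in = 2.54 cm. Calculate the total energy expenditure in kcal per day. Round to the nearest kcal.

Convert to metric: weight = 131 ÷ 2.2 = 59.5455 kg; height = 77 × 2.54 = 195.58 cm.
Mifflin-St Jeor (female): BMR = 10(59.5455) + 6.25(195.58) − 5(18) − 161 = 595.4545 + 1222.375 − 90 − 161 = 1566.8295 kcal/day.
TEE = BMR × activity factor = 1566.8295 × 1.45 = 2271.9028 kcal/day.

2272 kcal per day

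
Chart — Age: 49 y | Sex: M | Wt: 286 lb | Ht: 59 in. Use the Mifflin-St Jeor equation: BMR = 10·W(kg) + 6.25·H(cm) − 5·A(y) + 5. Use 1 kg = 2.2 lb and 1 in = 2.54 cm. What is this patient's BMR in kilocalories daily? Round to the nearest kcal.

1997 kilocalories daily

Convert to metric: weight = 286 ÷ 2.2 = 130 kg; height = 59 × 2.54 = 149.86 cm.
Mifflin-St Jeor (male): BMR = 10(130) + 6.25(149.86) − 5(49) + 5 = 1300 + 936.625 − 245 + 5 = 1996.625 kcal/day.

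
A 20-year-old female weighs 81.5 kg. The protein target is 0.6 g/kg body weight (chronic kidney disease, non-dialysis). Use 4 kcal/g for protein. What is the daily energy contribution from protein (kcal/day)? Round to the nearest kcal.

196 kcal/day

Protein = 0.6 g/kg × 81.5 kg = 48.9 g/day.
Protein energy = 48.9 g × 4 kcal/g = 195.6 kcal/day.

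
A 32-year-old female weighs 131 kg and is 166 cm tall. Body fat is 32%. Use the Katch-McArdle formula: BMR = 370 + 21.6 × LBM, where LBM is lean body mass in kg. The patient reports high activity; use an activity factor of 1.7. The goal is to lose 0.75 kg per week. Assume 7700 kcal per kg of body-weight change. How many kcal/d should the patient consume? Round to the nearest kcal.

LBM = 131 × (1 − 0.32) = 89.08 kg. Katch-McArdle: BMR = 370 + 21.6 × 89.08 = 2294.128 kcal/day.
TEE = 2294.128 × 1.7 = 3900.0176 kcal/day.
Required daily deficit = 0.75 × 7700 ÷ 7 = 825 kcal/day.
Target intake = 3900.0176 − 825 = 3075.0176 kcal/day.

3075 kcal/d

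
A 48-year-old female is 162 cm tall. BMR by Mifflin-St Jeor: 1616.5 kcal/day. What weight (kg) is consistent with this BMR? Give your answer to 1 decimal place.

100.5 kg

1616.5 = 10·W + 6.25(162) − 5(48) − 161
10·W = 1616.5 − 611.5 = 1005, so W = 100.5 kg.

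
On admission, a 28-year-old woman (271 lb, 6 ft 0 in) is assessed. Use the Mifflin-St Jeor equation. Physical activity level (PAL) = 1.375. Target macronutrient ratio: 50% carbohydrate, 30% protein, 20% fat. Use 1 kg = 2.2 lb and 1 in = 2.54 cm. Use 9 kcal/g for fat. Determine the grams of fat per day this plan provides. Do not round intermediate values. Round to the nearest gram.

Convert to metric: weight = 271 ÷ 2.2 = 123.1818 kg; height = (6×12 + 0) × 2.54 = 72 × 2.54 = 182.88 cm.
Mifflin-St Jeor (female): BMR = 10(123.1818) + 6.25(182.88) − 5(28) − 161 = 1231.8182 + 1143 − 140 − 161 = 2073.8182 kcal/day.
TEE = 2073.8182 × 1.375 = 2851.5 kcal/day.
Fat energy = 20% × 2851.5 = 570.3 kcal.
Fat = 570.3 ÷ 9 kcal/g = 63.3667 g.

63 g/day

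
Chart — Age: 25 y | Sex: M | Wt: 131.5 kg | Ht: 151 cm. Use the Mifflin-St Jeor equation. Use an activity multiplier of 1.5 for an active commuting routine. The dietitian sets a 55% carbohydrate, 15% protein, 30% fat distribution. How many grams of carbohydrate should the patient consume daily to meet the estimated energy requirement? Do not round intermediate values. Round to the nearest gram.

441 g/day

Mifflin-St Jeor (male): BMR = 10(131.5) + 6.25(151) − 5(25) + 5 = 1315 + 943.75 − 125 + 5 = 2138.75 kcal/day.
TEE = 2138.75 × 1.5 = 3208.125 kcal/day.
Carbohydrate energy = 55% × 3208.125 = 1764.4688 kcal.
Carbohydrate = 1764.4688 ÷ 4 kcal/g = 441.1172 g.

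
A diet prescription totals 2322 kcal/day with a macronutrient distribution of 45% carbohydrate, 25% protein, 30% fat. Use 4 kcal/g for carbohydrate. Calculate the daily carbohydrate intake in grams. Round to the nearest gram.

261 g/day

Carbohydrate energy = 45% × 2322 = 1044.9 kcal.
At 4 kcal/g: 1044.9 ÷ 4 = 261.225 g.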